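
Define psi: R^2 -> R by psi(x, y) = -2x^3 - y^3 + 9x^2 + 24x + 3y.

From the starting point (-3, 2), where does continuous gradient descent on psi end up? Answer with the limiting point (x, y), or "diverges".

diverges

psi is separable, so gradient descent decouples: x follows -∂psi/∂x, y follows -∂psi/∂y.
∂psi/∂x = -6(x - 4)(x + 1); at x=-3 this is -84, so x increases.
∂psi/∂y = -3(y - 1)(y + 1); at y=2 this is -9, so y increases.
The y-coordinate has no critical point in that direction and runs off to infinity.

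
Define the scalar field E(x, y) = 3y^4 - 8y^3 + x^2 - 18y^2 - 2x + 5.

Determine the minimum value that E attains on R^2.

E(x,y) separates as P(x) + Q(y) + 5, so its minimum is min P + min Q + 5.
P'(x) = 2x - 2 vanishes at x ∈ {1}; Q'(y) = 12y(y - 3)(y + 1) vanishes at y ∈ {-1, 0, 3}.
Local minima of P (where P''>0): P(1)=-1. Local minima of Q: Q(-1)=-7, Q(3)=-135.
So the global minimum of E is P(1) + Q(3) + 5 = -1 − 135 + 5 = -131, attained at (1, 3).

-131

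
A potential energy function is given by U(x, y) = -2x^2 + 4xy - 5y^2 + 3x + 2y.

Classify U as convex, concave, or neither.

U is quadratic, so its Hessian is the constant matrix H = [[-4, 4], [4, -10]].
det(H) = 24, tr(H) = -14.
det(H) > 0 and tr(H) < 0, so H is negative definite everywhere: concave.

concave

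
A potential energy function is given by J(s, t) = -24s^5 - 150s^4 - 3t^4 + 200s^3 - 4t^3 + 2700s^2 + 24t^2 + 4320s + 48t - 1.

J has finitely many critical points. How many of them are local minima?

J separates as a function of s plus a function of t, so ∇J=0 decouples.
∂J/∂s = -120(s - 3)(s + 1)(s + 3)(s + 4) = 0 at s ∈ {-4, -3, -1, 3}; ∂J/∂t = -12(t - 2)(t + 1)(t + 2) = 0 at t ∈ {-2, -1, 2}.
The Hessian is diagonal: diag(J_ss, J_tt). Second derivatives: J_ss(-4)=2520, J_ss(-3)=-1440, J_ss(-1)=2880, J_ss(3)=-20160; J_tt(-2)=-48, J_tt(-1)=36, J_tt(2)=-144.
Local minima occur where both diagonal entries positive: (-4, -1), (-1, -1). Count: 2.

2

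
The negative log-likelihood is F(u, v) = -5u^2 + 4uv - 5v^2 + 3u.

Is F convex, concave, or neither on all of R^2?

F is quadratic, so its Hessian is the constant matrix H = [[-10, 4], [4, -10]].
det(H) = 84, tr(H) = -20.
det(H) > 0 and tr(H) < 0, so H is negative definite everywhere: concave.

concave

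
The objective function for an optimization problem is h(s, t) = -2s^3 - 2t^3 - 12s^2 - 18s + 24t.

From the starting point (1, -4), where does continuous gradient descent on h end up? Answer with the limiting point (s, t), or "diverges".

h is separable, so gradient descent decouples: s follows -∂h/∂s, t follows -∂h/∂t.
∂h/∂s = -6(s + 1)(s + 3); at s=1 this is -48, so s increases.
∂h/∂t = -6(t - 2)(t + 2); at t=-4 this is -72, so t increases.
The s-coordinate has no critical point in that direction and runs off to infinity.

diverges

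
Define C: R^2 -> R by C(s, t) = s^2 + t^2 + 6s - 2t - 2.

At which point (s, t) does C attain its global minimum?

C(s,t) separates as P(s) + Q(t) − 2, so its minimum is min P + min Q − 2.
P'(s) = 2s + 6 vanishes at s ∈ {-3}; Q'(t) = 2(t - 1) vanishes at t ∈ {1}.
Local minima of P (where P''>0): P(-3)=-9. Local minima of Q: Q(1)=-1.
So the global minimum of C is P(-3) + Q(1) − 2 = -9 − 1 − 2 = -12, attained at (-3, 1).

(-3, 1)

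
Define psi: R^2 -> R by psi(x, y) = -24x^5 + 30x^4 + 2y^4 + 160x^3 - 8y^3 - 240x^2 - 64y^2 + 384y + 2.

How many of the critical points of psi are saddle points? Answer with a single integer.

psi separates as a function of x plus a function of y, so ∇psi=0 decouples.
∂psi/∂x = -120x(x - 2)(x - 1)(x + 2) = 0 at x ∈ {-2, 0, 1, 2}; ∂psi/∂y = 8(y - 4)(y - 3)(y + 4) = 0 at y ∈ {-4, 3, 4}.
The Hessian is diagonal: diag(psi_xx, psi_yy). Second derivatives: psi_xx(-2)=2880, psi_xx(0)=-480, psi_xx(1)=360, psi_xx(2)=-960; psi_yy(-4)=448, psi_yy(3)=-56, psi_yy(4)=64.
Saddle points occur where the two diagonal entries have opposite signs: (-2, 3), (0, -4), (0, 4), (1, 3), (2, -4), (2, 4). Count: 6.

6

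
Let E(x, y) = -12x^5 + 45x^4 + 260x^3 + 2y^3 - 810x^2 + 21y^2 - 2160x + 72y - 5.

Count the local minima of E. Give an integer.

2

E separates as a function of x plus a function of y, so ∇E=0 decouples.
∂E/∂x = -60(x - 4)(x - 3)(x + 1)(x + 3) = 0 at x ∈ {-3, -1, 3, 4}; ∂E/∂y = 6(y + 3)(y + 4) = 0 at y ∈ {-4, -3}.
The Hessian is diagonal: diag(E_xx, E_yy). Second derivatives: E_xx(-3)=5040, E_xx(-1)=-2400, E_xx(3)=1440, E_xx(4)=-2100; E_yy(-4)=-6, E_yy(-3)=6.
Local minima occur where both diagonal entries positive: (-3, -3), (3, -3). Count: 2.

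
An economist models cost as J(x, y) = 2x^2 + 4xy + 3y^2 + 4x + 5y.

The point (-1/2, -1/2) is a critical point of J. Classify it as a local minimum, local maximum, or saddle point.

local minimum

The Hessian of J is constant: H = [[4, 4], [4, 6]].
det(H) = 4·6 − 4² = 8.
det(H) > 0 and tr(H) = 10 > 0, so H is positive definite and the point is a local minimum.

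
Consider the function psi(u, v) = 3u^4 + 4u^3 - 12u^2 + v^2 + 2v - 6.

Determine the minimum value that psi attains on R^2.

-39

psi(u,v) separates as P(u) + Q(v) − 6, so its minimum is min P + min Q − 6.
P'(u) = 12u(u - 1)(u + 2) vanishes at u ∈ {-2, 0, 1}; Q'(v) = 2v + 2 vanishes at v ∈ {-1}.
Local minima of P (where P''>0): P(-2)=-32, P(1)=-5. Local minima of Q: Q(-1)=-1.
So the global minimum of psi is P(-2) + Q(-1) − 6 = -32 − 1 − 6 = -39, attained at (-2, -1).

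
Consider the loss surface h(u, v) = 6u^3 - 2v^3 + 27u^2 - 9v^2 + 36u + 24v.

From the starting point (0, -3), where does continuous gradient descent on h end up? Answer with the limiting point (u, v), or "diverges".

(-1, -4)

h is separable, so gradient descent decouples: u follows -∂h/∂u, v follows -∂h/∂v.
∂h/∂u = 18(u + 1)(u + 2); at u=0 this is 36, so u decreases.
∂h/∂v = -6(v - 1)(v + 4); at v=-3 this is 24, so v decreases.
u converges to its nearest critical value -1 (a local min of the u-part); v converges to -4. The iterate converges to (-1, -4).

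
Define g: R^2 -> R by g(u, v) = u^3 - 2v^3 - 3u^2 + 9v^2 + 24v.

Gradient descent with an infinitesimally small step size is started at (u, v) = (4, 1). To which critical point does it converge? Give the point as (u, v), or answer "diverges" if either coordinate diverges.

(2, -1)

g is separable, so gradient descent decouples: u follows -∂g/∂u, v follows -∂g/∂v.
∂g/∂u = 3u(u - 2); at u=4 this is 24, so u decreases.
∂g/∂v = -6(v - 4)(v + 1); at v=1 this is 36, so v decreases.
u converges to its nearest critical value 2 (a local min of the u-part); v converges to -1. The iterate converges to (2, -1).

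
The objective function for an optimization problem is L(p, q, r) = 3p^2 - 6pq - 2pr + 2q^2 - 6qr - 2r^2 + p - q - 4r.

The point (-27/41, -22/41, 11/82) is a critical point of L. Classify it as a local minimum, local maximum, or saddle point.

saddle point

The Hessian is constant: H = [[6, -6, -2], [-6, 4, -6], [-2, -6, -4]].
Leading principal minors: Δ₁ = 6, Δ₂ = -12, Δ₃ = -328.
The minors fit neither the all-positive nor the alternating-sign pattern, so H is indefinite: a saddle point.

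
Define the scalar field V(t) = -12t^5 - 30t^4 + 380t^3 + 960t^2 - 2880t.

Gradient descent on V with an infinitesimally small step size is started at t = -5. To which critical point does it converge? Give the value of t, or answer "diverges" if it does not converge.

V'(t) = -60(t - 4)(t - 1)(t + 3)(t + 4), so V'(-5) = -6480.
Gradient descent moves in the -V' direction, i.e. t is increasing.
The nearest critical point in that direction is t = -4, where V'' = 2400 > 0 (a local minimum). The iterate converges there.

-4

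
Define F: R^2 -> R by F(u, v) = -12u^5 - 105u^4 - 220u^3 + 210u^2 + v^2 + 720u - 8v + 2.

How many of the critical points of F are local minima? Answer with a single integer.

2

F separates as a function of u plus a function of v, so ∇F=0 decouples.
∂F/∂u = -60(u - 1)(u + 1)(u + 3)(u + 4) = 0 at u ∈ {-4, -3, -1, 1}; ∂F/∂v = 2(v - 4) = 0 at v ∈ {4}.
The Hessian is diagonal: diag(F_uu, F_vv). Second derivatives: F_uu(-4)=900, F_uu(-3)=-480, F_uu(-1)=720, F_uu(1)=-2400; F_vv(4)=2.
Local minima occur where both diagonal entries positive: (-4, 4), (-1, 4). Count: 2.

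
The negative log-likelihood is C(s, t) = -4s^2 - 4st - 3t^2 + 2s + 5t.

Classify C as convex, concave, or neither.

C is quadratic, so its Hessian is the constant matrix H = [[-8, -4], [-4, -6]].
det(H) = 32, tr(H) = -14.
det(H) > 0 and tr(H) < 0, so H is negative definite everywhere: concave.

concave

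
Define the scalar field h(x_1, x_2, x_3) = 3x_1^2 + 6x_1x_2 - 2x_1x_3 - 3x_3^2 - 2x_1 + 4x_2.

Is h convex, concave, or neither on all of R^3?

neither

h is quadratic, so its Hessian is the constant matrix H = [[6, 6, -2], [6, 0, 0], [-2, 0, -6]].
Leading principal minors: 6, -36, 216.
Neither pattern holds ⇒ H is indefinite ⇒ neither convex nor concave.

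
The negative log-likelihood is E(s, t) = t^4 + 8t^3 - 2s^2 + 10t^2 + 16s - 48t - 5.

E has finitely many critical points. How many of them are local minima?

E separates as a function of s plus a function of t, so ∇E=0 decouples.
∂E/∂s = -4(s - 4) = 0 at s ∈ {4}; ∂E/∂t = 4(t - 1)(t + 3)(t + 4) = 0 at t ∈ {-4, -3, 1}.
The Hessian is diagonal: diag(E_ss, E_tt). Second derivatives: E_ss(4)=-4; E_tt(-4)=20, E_tt(-3)=-16, E_tt(1)=80.
Local minima occur where both diagonal entries positive: none. Count: 0.

0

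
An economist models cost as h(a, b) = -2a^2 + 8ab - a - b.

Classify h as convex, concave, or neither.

h is quadratic, so its Hessian is the constant matrix H = [[-4, 8], [8, 0]].
det(H) = -64, tr(H) = -4.
det(H) < 0, so H is indefinite: neither convex nor concave.

neither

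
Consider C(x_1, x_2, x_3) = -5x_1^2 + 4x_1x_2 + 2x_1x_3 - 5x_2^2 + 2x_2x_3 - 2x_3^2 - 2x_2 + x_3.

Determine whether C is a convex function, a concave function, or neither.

concave

C is quadratic, so its Hessian is the constant matrix H = [[-10, 4, 2], [4, -10, 2], [2, 2, -4]].
Leading principal minors: -10, 84, -224.
Signs alternate −, +, − ⇒ H ≺ 0 ⇒ concave.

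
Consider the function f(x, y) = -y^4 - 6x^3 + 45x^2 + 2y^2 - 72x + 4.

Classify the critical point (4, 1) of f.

local maximum

The mixed partial ∂²f/∂x∂y is 0, so the Hessian at any point is diag(f_xx, f_yy) = diag(18(-2x + 5), 4(-3y^2 + 1)).
At (4, 1): H = diag(-54, -8).
Both eigenvalues are negative, so H is negative definite: a local maximum.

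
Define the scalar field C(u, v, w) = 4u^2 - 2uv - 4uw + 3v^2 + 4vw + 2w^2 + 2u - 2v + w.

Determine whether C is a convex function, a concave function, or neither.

convex

C is quadratic, so its Hessian is the constant matrix H = [[8, -2, -4], [-2, 6, 4], [-4, 4, 4]].
Leading principal minors: 8, 44, 16.
All positive ⇒ H ≻ 0 ⇒ convex.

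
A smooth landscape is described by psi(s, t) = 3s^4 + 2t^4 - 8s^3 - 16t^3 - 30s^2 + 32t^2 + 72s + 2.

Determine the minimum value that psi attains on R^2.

-150

psi(s,t) separates as P(s) + Q(t) + 2, so its minimum is min P + min Q + 2.
P'(s) = 12(s - 3)(s - 1)(s + 2) vanishes at s ∈ {-2, 1, 3}; Q'(t) = 8t(t - 4)(t - 2) vanishes at t ∈ {0, 2, 4}.
Local minima of P (where P''>0): P(-2)=-152, P(3)=-27. Local minima of Q: Q(0)=0, Q(4)=0.
So the global minimum of psi is P(-2) + Q(0) + 2 = -152 + 0 + 2 = -150, attained at (-2, 0).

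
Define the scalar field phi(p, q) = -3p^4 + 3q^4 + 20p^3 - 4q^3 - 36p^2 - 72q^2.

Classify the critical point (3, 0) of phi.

local maximum

The mixed partial ∂²phi/∂p∂q is 0, so the Hessian at any point is diag(phi_pp, phi_qq) = diag(12(-3p^2 + 10p - 6), 12(3q^2 - 2q - 12)).
At (3, 0): H = diag(-36, -144).
Both eigenvalues are negative, so H is negative definite: a local maximum.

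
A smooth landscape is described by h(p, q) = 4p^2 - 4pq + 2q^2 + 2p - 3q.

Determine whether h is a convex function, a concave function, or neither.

convex

h is quadratic, so its Hessian is the constant matrix H = [[8, -4], [-4, 4]].
det(H) = 16, tr(H) = 12.
det(H) > 0 and tr(H) > 0, so H is positive definite everywhere: convex.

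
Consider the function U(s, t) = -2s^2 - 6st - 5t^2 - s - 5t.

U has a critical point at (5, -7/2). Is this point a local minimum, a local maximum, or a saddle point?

local maximum

The Hessian of U is constant: H = [[-4, -6], [-6, -10]].
det(H) = (-4)·(-10) − (-6)² = 4.
det(H) > 0 and tr(H) = -14 < 0, so H is negative definite and the point is a local maximum.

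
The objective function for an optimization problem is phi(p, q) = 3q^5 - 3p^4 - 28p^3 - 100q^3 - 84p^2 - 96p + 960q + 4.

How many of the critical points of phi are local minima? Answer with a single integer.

phi separates as a function of p plus a function of q, so ∇phi=0 decouples.
∂phi/∂p = -12(p + 1)(p + 2)(p + 4) = 0 at p ∈ {-4, -2, -1}; ∂phi/∂q = 15(q - 4)(q - 2)(q + 2)(q + 4) = 0 at q ∈ {-4, -2, 2, 4}.
The Hessian is diagonal: diag(phi_pp, phi_qq). Second derivatives: phi_pp(-4)=-72, phi_pp(-2)=24, phi_pp(-1)=-36; phi_qq(-4)=-1440, phi_qq(-2)=720, phi_qq(2)=-720, phi_qq(4)=1440.
Local minima occur where both diagonal entries positive: (-2, -2), (-2, 4). Count: 2.

2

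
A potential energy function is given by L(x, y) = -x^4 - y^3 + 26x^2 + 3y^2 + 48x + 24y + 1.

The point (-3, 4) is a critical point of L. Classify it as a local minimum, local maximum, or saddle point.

The mixed partial ∂²L/∂x∂y is 0, so the Hessian at any point is diag(L_xx, L_yy) = diag(4(-3x^2 + 13), 6(-y + 1)).
At (-3, 4): H = diag(-56, -18).
Both eigenvalues are negative, so H is negative definite: a local maximum.

local maximum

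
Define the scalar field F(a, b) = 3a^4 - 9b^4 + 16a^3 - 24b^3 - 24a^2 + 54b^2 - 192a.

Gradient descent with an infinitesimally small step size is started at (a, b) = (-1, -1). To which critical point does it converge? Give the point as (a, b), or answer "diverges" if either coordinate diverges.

F is separable, so gradient descent decouples: a follows -∂F/∂a, b follows -∂F/∂b.
∂F/∂a = 12(a - 2)(a + 2)(a + 4); at a=-1 this is -108, so a increases.
∂F/∂b = -36b(b - 1)(b + 3); at b=-1 this is -144, so b increases.
a converges to its nearest critical value 2 (a local min of the a-part); b converges to 0. The iterate converges to (2, 0).

(2, 0)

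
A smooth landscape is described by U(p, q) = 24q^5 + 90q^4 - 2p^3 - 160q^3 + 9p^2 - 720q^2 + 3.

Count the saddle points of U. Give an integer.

U separates as a function of p plus a function of q, so ∇U=0 decouples.
∂U/∂p = -6p(p - 3) = 0 at p ∈ {0, 3}; ∂U/∂q = 120q(q - 2)(q + 2)(q + 3) = 0 at q ∈ {-3, -2, 0, 2}.
The Hessian is diagonal: diag(U_pp, U_qq). Second derivatives: U_pp(0)=18, U_pp(3)=-18; U_qq(-3)=-1800, U_qq(-2)=960, U_qq(0)=-1440, U_qq(2)=4800.
Saddle points occur where the two diagonal entries have opposite signs: (0, -3), (0, 0), (3, -2), (3, 2). Count: 4.

4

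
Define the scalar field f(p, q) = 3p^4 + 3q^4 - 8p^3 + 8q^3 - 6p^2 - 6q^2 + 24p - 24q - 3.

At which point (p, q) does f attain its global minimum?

(-1, 1)

f(p,q) separates as A(p) + B(q) − 3, so its minimum is min A + min B − 3.
A'(p) = 12(p - 2)(p - 1)(p + 1) vanishes at p ∈ {-1, 1, 2}; B'(q) = 12(q - 1)(q + 1)(q + 2) vanishes at q ∈ {-2, -1, 1}.
Local minima of A (where A''>0): A(-1)=-19, A(2)=8. Local minima of B: B(-2)=8, B(1)=-19.
So the global minimum of f is A(-1) + B(1) − 3 = -19 − 19 − 3 = -41, attained at (-1, 1).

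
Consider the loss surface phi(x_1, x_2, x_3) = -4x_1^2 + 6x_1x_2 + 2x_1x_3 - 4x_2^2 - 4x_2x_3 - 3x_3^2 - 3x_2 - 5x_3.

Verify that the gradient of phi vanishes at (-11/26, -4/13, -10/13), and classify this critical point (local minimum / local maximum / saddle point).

∇phi = (-8x_1 + 6x_2 + 2x_3, 6x_1 - 8x_2 - 4x_3 - 3, 2x_1 - 4x_2 - 6x_3 - 5); substituting (-11/26, -4/13, -10/13) gives ∇phi = (0, 0, 0), so (-11/26, -4/13, -10/13) is indeed a critical point.
The Hessian is constant: H = [[-8, 6, 2], [6, -8, -4], [2, -4, -6]].
Leading principal minors: Δ₁ = -8, Δ₂ = 28, Δ₃ = -104.
The minors alternate sign starting negative (−, +, −), so H is negative definite: a local maximum.

local maximum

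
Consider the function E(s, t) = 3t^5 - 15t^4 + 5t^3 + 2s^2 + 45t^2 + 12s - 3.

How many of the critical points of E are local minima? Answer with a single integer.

2

E separates as a function of s plus a function of t, so ∇E=0 decouples.
∂E/∂s = 4(s + 3) = 0 at s ∈ {-3}; ∂E/∂t = 15t(t - 3)(t - 2)(t + 1) = 0 at t ∈ {-1, 0, 2, 3}.
The Hessian is diagonal: diag(E_ss, E_tt). Second derivatives: E_ss(-3)=4; E_tt(-1)=-180, E_tt(0)=90, E_tt(2)=-90, E_tt(3)=180.
Local minima occur where both diagonal entries positive: (-3, 0), (-3, 3). Count: 2.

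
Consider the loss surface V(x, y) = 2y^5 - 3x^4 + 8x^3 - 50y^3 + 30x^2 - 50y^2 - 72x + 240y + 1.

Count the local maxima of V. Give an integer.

4

V separates as a function of x plus a function of y, so ∇V=0 decouples.
∂V/∂x = -12(x - 3)(x - 1)(x + 2) = 0 at x ∈ {-2, 1, 3}; ∂V/∂y = 10(y - 4)(y - 1)(y + 2)(y + 3) = 0 at y ∈ {-3, -2, 1, 4}.
The Hessian is diagonal: diag(V_xx, V_yy). Second derivatives: V_xx(-2)=-180, V_xx(1)=72, V_xx(3)=-120; V_yy(-3)=-280, V_yy(-2)=180, V_yy(1)=-360, V_yy(4)=1260.
Local maxima occur where both diagonal entries negative: (-2, -3), (-2, 1), (3, -3), (3, 1). Count: 4.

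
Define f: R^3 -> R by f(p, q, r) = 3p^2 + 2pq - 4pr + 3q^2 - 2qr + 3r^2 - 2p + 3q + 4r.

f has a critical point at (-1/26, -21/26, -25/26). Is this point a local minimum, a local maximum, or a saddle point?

The Hessian is constant: H = [[6, 2, -4], [2, 6, -2], [-4, -2, 6]].
Leading principal minors: Δ₁ = 6, Δ₂ = 32, Δ₃ = 104.
All leading minors are positive, so H is positive definite: a local minimum.

local minimum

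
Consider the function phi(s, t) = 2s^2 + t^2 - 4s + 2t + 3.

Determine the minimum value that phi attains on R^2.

phi(s,t) separates as P(s) + Q(t) + 3, so its minimum is min P + min Q + 3.
P'(s) = 4s - 4 vanishes at s ∈ {1}; Q'(t) = 2(t + 1) vanishes at t ∈ {-1}.
Local minima of P (where P''>0): P(1)=-2. Local minima of Q: Q(-1)=-1.
So the global minimum of phi is P(1) + Q(-1) + 3 = -2 − 1 + 3 = 0, attained at (1, -1).

0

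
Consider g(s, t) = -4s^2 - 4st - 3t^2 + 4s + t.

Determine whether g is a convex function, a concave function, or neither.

g is quadratic, so its Hessian is the constant matrix H = [[-8, -4], [-4, -6]].
det(H) = 32, tr(H) = -14.
det(H) > 0 and tr(H) < 0, so H is negative definite everywhere: concave.

concave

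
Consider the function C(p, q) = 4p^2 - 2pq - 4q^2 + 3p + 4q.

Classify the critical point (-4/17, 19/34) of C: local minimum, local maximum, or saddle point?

The Hessian of C is constant: H = [[8, -2], [-2, -8]].
det(H) = 8·(-8) − (-2)² = -68.
Since det(H) < 0, H is indefinite and the critical point is a saddle point.

saddle point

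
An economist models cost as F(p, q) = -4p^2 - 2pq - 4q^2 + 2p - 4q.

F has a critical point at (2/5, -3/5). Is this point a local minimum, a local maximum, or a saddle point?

local maximum

The Hessian of F is constant: H = [[-8, -2], [-2, -8]].
det(H) = (-8)·(-8) − (-2)² = 60.
det(H) > 0 and tr(H) = -16 < 0, so H is negative definite and the point is a local maximum.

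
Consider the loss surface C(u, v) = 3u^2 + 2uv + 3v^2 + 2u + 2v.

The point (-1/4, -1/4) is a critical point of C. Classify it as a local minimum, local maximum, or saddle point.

local minimum

The Hessian of C is constant: H = [[6, 2], [2, 6]].
det(H) = 6·6 − 2² = 32.
det(H) > 0 and tr(H) = 12 > 0, so H is positive definite and the point is a local minimum.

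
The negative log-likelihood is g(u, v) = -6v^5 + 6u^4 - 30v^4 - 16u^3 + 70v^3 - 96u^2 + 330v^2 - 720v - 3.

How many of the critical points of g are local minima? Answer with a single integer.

g separates as a function of u plus a function of v, so ∇g=0 decouples.
∂g/∂u = 24u(u - 4)(u + 2) = 0 at u ∈ {-2, 0, 4}; ∂g/∂v = -30(v - 2)(v - 1)(v + 3)(v + 4) = 0 at v ∈ {-4, -3, 1, 2}.
The Hessian is diagonal: diag(g_uu, g_vv). Second derivatives: g_uu(-2)=288, g_uu(0)=-192, g_uu(4)=576; g_vv(-4)=900, g_vv(-3)=-600, g_vv(1)=600, g_vv(2)=-900.
Local minima occur where both diagonal entries positive: (-2, -4), (-2, 1), (4, -4), (4, 1). Count: 4.

4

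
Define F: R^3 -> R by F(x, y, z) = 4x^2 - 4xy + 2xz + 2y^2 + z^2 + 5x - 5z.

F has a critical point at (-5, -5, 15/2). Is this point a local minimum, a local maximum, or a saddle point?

The Hessian is constant: H = [[8, -4, 2], [-4, 4, 0], [2, 0, 2]].
Leading principal minors: Δ₁ = 8, Δ₂ = 16, Δ₃ = 16.
All leading minors are positive, so H is positive definite: a local minimum.

local minimum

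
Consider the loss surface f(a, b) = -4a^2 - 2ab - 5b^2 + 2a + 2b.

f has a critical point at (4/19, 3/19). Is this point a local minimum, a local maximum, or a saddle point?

The Hessian of f is constant: H = [[-8, -2], [-2, -10]].
det(H) = (-8)·(-10) − (-2)² = 76.
det(H) > 0 and tr(H) = -18 < 0, so H is negative definite and the point is a local maximum.

local maximum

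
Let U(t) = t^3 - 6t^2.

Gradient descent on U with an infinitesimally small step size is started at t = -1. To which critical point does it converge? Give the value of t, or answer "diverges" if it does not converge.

diverges

U'(t) = 3t(t - 4), so U'(-1) = 15.
Gradient descent moves in the -U' direction, i.e. t is decreasing.
There is no critical point below t=-1, and U' keeps the same sign, so the iterate runs off to −∞.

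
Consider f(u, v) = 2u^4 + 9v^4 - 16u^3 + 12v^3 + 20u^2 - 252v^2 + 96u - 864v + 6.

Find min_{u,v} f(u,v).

f(u,v) separates as P(u) + Q(v) + 6, so its minimum is min P + min Q + 6.
P'(u) = 8(u - 4)(u - 3)(u + 1) vanishes at u ∈ {-1, 3, 4}; Q'(v) = 36(v - 4)(v + 2)(v + 3) vanishes at v ∈ {-3, -2, 4}.
Local minima of P (where P''>0): P(-1)=-58, P(4)=192. Local minima of Q: Q(-3)=729, Q(4)=-4416.
So the global minimum of f is P(-1) + Q(4) + 6 = -58 − 4416 + 6 = -4468, attained at (-1, 4).

-4468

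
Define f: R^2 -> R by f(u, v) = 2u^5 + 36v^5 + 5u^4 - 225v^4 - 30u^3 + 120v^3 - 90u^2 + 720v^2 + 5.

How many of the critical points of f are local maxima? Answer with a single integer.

4

f separates as a function of u plus a function of v, so ∇f=0 decouples.
∂f/∂u = 10u(u - 3)(u + 2)(u + 3) = 0 at u ∈ {-3, -2, 0, 3}; ∂f/∂v = 180v(v - 4)(v - 2)(v + 1) = 0 at v ∈ {-1, 0, 2, 4}.
The Hessian is diagonal: diag(f_uu, f_vv). Second derivatives: f_uu(-3)=-180, f_uu(-2)=100, f_uu(0)=-180, f_uu(3)=900; f_vv(-1)=-2700, f_vv(0)=1440, f_vv(2)=-2160, f_vv(4)=7200.
Local maxima occur where both diagonal entries negative: (-3, -1), (-3, 2), (0, -1), (0, 2). Count: 4.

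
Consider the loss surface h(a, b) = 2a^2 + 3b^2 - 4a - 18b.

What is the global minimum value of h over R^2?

-29

h(a,b) separates as P(a) + Q(b), so its minimum is min P + min Q.
P'(a) = 4a - 4 vanishes at a ∈ {1}; Q'(b) = 6b - 18 vanishes at b ∈ {3}.
Local minima of P (where P''>0): P(1)=-2. Local minima of Q: Q(3)=-27.
So the global minimum of h is P(1) + Q(3) = -2 − 27 = -29, attained at (1, 3).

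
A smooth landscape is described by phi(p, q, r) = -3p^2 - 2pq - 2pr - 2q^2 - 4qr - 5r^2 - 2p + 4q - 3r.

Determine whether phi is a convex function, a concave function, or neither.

phi is quadratic, so its Hessian is the constant matrix H = [[-6, -2, -2], [-2, -4, -4], [-2, -4, -10]].
Leading principal minors: -6, 20, -120.
Signs alternate −, +, − ⇒ H ≺ 0 ⇒ concave.

concave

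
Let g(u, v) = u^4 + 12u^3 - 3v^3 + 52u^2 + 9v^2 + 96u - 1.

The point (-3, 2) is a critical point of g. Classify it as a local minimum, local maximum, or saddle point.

The mixed partial ∂²g/∂u∂v is 0, so the Hessian at any point is diag(g_uu, g_vv) = diag(4(3u^2 + 18u + 26), 18(-v + 1)).
At (-3, 2): H = diag(-4, -18).
Both eigenvalues are negative, so H is negative definite: a local maximum.

local maximum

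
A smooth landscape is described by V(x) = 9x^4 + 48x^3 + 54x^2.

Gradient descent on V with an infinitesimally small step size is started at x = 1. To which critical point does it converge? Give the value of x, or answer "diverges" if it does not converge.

V'(x) = 36x(x + 1)(x + 3), so V'(1) = 288.
Gradient descent moves in the -V' direction, i.e. x is decreasing.
The nearest critical point in that direction is x = 0, where V'' = 108 > 0 (a local minimum). The iterate converges there.

0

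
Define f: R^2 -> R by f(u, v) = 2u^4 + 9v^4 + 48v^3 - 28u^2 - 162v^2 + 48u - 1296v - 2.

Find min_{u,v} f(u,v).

-3557

f(u,v) separates as P(u) + Q(v) − 2, so its minimum is min P + min Q − 2.
P'(u) = 8(u - 2)(u - 1)(u + 3) vanishes at u ∈ {-3, 1, 2}; Q'(v) = 36(v - 3)(v + 3)(v + 4) vanishes at v ∈ {-4, -3, 3}.
Local minima of P (where P''>0): P(-3)=-234, P(2)=16. Local minima of Q: Q(-4)=1824, Q(3)=-3321.
So the global minimum of f is P(-3) + Q(3) − 2 = -234 − 3321 − 2 = -3557, attained at (-3, 3).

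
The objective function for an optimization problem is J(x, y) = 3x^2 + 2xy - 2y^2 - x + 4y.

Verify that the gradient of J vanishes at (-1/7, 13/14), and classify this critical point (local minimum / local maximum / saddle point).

saddle point

∇J = (6x + 2y - 1, 2x - 4y + 4); substituting (-1/7, 13/14) gives ∇J = (0, 0), so (-1/7, 13/14) is indeed a critical point.
The Hessian of J is constant: H = [[6, 2], [2, -4]].
det(H) = 6·(-4) − 2² = -28.
Since det(H) < 0, H is indefinite and the critical point is a saddle point.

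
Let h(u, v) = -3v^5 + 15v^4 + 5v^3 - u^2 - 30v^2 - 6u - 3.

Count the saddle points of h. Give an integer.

h separates as a function of u plus a function of v, so ∇h=0 decouples.
∂h/∂u = -2(u + 3) = 0 at u ∈ {-3}; ∂h/∂v = -15v(v - 4)(v - 1)(v + 1) = 0 at v ∈ {-1, 0, 1, 4}.
The Hessian is diagonal: diag(h_uu, h_vv). Second derivatives: h_uu(-3)=-2; h_vv(-1)=150, h_vv(0)=-60, h_vv(1)=90, h_vv(4)=-900.
Saddle points occur where the two diagonal entries have opposite signs: (-3, -1), (-3, 1). Count: 2.

2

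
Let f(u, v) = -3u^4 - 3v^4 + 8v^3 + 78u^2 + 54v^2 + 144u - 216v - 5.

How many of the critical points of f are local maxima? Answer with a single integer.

f separates as a function of u plus a function of v, so ∇f=0 decouples.
∂f/∂u = -12(u - 4)(u + 1)(u + 3) = 0 at u ∈ {-3, -1, 4}; ∂f/∂v = -12(v - 3)(v - 2)(v + 3) = 0 at v ∈ {-3, 2, 3}.
The Hessian is diagonal: diag(f_uu, f_vv). Second derivatives: f_uu(-3)=-168, f_uu(-1)=120, f_uu(4)=-420; f_vv(-3)=-360, f_vv(2)=60, f_vv(3)=-72.
Local maxima occur where both diagonal entries negative: (-3, -3), (-3, 3), (4, -3), (4, 3). Count: 4.

4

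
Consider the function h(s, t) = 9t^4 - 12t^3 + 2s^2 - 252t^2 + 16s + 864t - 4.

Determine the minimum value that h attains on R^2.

-4452

h(s,t) separates as P(s) + Q(t) − 4, so its minimum is min P + min Q − 4.
P'(s) = 4s + 16 vanishes at s ∈ {-4}; Q'(t) = 36(t - 3)(t - 2)(t + 4) vanishes at t ∈ {-4, 2, 3}.
Local minima of P (where P''>0): P(-4)=-32. Local minima of Q: Q(-4)=-4416, Q(3)=729.
So the global minimum of h is P(-4) + Q(-4) − 4 = -32 − 4416 − 4 = -4452, attained at (-4, -4).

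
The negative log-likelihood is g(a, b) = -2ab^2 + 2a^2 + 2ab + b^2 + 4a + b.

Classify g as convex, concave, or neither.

The term -2ab^2 is cubic, so the Hessian is not constant.
∂²g/∂b² = -4a + 2, which takes both signs as a varies (negative for sufficiently large a). A diagonal entry of the Hessian changing sign means the Hessian is neither positive- nor negative-semidefinite on all of R^2.

neither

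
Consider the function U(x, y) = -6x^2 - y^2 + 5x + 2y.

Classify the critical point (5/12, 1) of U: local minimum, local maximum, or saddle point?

The Hessian of U is constant: H = [[-12, 0], [0, -2]].
det(H) = (-12)·(-2) − 0² = 24.
det(H) > 0 and tr(H) = -14 < 0, so H is negative definite and the point is a local maximum.

local maximum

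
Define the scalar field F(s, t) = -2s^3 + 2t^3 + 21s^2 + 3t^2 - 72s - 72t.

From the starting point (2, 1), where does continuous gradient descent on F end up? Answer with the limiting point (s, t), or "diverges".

(3, 3)

F is separable, so gradient descent decouples: s follows -∂F/∂s, t follows -∂F/∂t.
∂F/∂s = -6(s - 4)(s - 3); at s=2 this is -12, so s increases.
∂F/∂t = 6(t - 3)(t + 4); at t=1 this is -60, so t increases.
s converges to its nearest critical value 3 (a local min of the s-part); t converges to 3. The iterate converges to (3, 3).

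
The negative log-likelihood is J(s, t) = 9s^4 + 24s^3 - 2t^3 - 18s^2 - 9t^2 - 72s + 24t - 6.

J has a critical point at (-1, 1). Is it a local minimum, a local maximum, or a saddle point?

local maximum

The mixed partial ∂²J/∂s∂t is 0, so the Hessian at any point is diag(J_ss, J_tt) = diag(36(3s^2 + 4s - 1), -6(2t + 3)).
At (-1, 1): H = diag(-72, -30).
Both eigenvalues are negative, so H is negative definite: a local maximum.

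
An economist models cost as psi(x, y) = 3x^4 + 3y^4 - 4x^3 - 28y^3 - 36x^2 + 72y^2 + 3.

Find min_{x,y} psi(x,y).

-186

psi(x,y) separates as P(x) + Q(y) + 3, so its minimum is min P + min Q + 3.
P'(x) = 12x(x - 3)(x + 2) vanishes at x ∈ {-2, 0, 3}; Q'(y) = 12y(y - 4)(y - 3) vanishes at y ∈ {0, 3, 4}.
Local minima of P (where P''>0): P(-2)=-64, P(3)=-189. Local minima of Q: Q(0)=0, Q(4)=128.
So the global minimum of psi is P(3) + Q(0) + 3 = -189 + 0 + 3 = -186, attained at (3, 0).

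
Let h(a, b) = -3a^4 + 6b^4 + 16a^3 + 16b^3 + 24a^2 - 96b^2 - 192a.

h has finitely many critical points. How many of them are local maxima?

h separates as a function of a plus a function of b, so ∇h=0 decouples.
∂h/∂a = -12(a - 4)(a - 2)(a + 2) = 0 at a ∈ {-2, 2, 4}; ∂h/∂b = 24b(b - 2)(b + 4) = 0 at b ∈ {-4, 0, 2}.
The Hessian is diagonal: diag(h_aa, h_bb). Second derivatives: h_aa(-2)=-288, h_aa(2)=96, h_aa(4)=-144; h_bb(-4)=576, h_bb(0)=-192, h_bb(2)=288.
Local maxima occur where both diagonal entries negative: (-2, 0), (4, 0). Count: 2.

2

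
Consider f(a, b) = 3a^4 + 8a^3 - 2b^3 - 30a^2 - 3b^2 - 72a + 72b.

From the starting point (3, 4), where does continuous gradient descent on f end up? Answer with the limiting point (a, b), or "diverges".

f is separable, so gradient descent decouples: a follows -∂f/∂a, b follows -∂f/∂b.
∂f/∂a = 12(a - 2)(a + 1)(a + 3); at a=3 this is 288, so a decreases.
∂f/∂b = -6(b - 3)(b + 4); at b=4 this is -48, so b increases.
The b-coordinate has no critical point in that direction and runs off to infinity.

diverges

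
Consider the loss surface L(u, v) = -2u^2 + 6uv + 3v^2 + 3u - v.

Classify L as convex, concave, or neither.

L is quadratic, so its Hessian is the constant matrix H = [[-4, 6], [6, 6]].
det(H) = -60, tr(H) = 2.
det(H) < 0, so H is indefinite: neither convex nor concave.

neither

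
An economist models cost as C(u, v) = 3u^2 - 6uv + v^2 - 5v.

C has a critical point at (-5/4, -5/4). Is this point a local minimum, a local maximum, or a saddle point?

saddle point

The Hessian of C is constant: H = [[6, -6], [-6, 2]].
det(H) = 6·2 − (-6)² = -24.
Since det(H) < 0, H is indefinite and the critical point is a saddle point.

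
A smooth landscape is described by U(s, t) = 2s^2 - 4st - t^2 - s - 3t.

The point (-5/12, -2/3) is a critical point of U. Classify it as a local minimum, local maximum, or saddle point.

The Hessian of U is constant: H = [[4, -4], [-4, -2]].
det(H) = 4·(-2) − (-4)² = -24.
Since det(H) < 0, H is indefinite and the critical point is a saddle point.

saddle point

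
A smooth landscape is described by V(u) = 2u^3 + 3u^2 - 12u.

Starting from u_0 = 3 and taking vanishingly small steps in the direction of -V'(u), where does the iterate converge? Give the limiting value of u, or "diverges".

V'(u) = 6(u - 1)(u + 2), so V'(3) = 60.
Gradient descent moves in the -V' direction, i.e. u is decreasing.
The nearest critical point in that direction is u = 1, where V'' = 18 > 0 (a local minimum). The iterate converges there.

1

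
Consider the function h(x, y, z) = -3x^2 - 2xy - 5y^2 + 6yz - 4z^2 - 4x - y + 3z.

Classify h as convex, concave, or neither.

h is quadratic, so its Hessian is the constant matrix H = [[-6, -2, 0], [-2, -10, 6], [0, 6, -8]].
Leading principal minors: -6, 56, -232.
Signs alternate −, +, − ⇒ H ≺ 0 ⇒ concave.

concave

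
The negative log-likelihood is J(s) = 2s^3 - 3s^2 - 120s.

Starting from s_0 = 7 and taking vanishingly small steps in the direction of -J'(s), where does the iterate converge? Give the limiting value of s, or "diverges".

J'(s) = 6(s - 5)(s + 4), so J'(7) = 132.
Gradient descent moves in the -J' direction, i.e. s is decreasing.
The nearest critical point in that direction is s = 5, where J'' = 54 > 0 (a local minimum). The iterate converges there.

5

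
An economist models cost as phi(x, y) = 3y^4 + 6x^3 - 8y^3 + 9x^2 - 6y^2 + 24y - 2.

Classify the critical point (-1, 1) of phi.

The mixed partial ∂²phi/∂x∂y is 0, so the Hessian at any point is diag(phi_xx, phi_yy) = diag(18(2x + 1), 12(3y^2 - 4y - 1)).
At (-1, 1): H = diag(-18, -24).
Both eigenvalues are negative, so H is negative definite: a local maximum.

local maximum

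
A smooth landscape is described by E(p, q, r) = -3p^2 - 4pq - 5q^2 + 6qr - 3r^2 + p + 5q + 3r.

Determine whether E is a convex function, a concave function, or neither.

E is quadratic, so its Hessian is the constant matrix H = [[-6, -4, 0], [-4, -10, 6], [0, 6, -6]].
Leading principal minors: -6, 44, -48.
Signs alternate −, +, − ⇒ H ≺ 0 ⇒ concave.

concave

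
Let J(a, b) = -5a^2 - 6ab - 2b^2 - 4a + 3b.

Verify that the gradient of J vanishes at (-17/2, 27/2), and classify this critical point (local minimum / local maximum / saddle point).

local maximum

∇J = (-10a - 6b - 4, -6a - 4b + 3); substituting (-17/2, 27/2) gives ∇J = (0, 0), so (-17/2, 27/2) is indeed a critical point.
The Hessian of J is constant: H = [[-10, -6], [-6, -4]].
det(H) = (-10)·(-4) − (-6)² = 4.
det(H) > 0 and tr(H) = -14 < 0, so H is negative definite and the point is a local maximum.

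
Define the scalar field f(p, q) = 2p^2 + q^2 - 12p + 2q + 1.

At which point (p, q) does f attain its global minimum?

f(p,q) separates as A(p) + B(q) + 1, so its minimum is min A + min B + 1.
A'(p) = 4p - 12 vanishes at p ∈ {3}; B'(q) = 2q + 2 vanishes at q ∈ {-1}.
Local minima of A (where A''>0): A(3)=-18. Local minima of B: B(-1)=-1.
So the global minimum of f is A(3) + B(-1) + 1 = -18 − 1 + 1 = -18, attained at (3, -1).

(3, -1)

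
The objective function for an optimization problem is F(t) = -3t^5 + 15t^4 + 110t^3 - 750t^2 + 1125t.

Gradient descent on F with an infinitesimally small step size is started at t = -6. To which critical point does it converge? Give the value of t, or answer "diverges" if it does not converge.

-5

F'(t) = -15(t - 5)(t - 3)(t - 1)(t + 5), so F'(-6) = -10395.
Gradient descent moves in the -F' direction, i.e. t is increasing.
The nearest critical point in that direction is t = -5, where F'' = 7200 > 0 (a local minimum). The iterate converges there.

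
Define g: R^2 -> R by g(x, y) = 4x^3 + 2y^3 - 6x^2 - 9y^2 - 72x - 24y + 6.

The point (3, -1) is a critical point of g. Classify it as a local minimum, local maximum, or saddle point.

The mixed partial ∂²g/∂x∂y is 0, so the Hessian at any point is diag(g_xx, g_yy) = diag(12(2x - 1), 6(2y - 3)).
At (3, -1): H = diag(60, -30).
The eigenvalues have opposite signs, so H is indefinite: a saddle point.

saddle point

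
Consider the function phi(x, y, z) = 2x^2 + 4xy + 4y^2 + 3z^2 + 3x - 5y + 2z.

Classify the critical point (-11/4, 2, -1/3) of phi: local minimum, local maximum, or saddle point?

The Hessian is constant: H = [[4, 4, 0], [4, 8, 0], [0, 0, 6]].
Leading principal minors: Δ₁ = 4, Δ₂ = 16, Δ₃ = 96.
All leading minors are positive, so H is positive definite: a local minimum.

local minimum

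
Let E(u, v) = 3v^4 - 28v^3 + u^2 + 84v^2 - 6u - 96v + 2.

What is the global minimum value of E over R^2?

-71

E(u,v) separates as P(u) + Q(v) + 2, so its minimum is min P + min Q + 2.
P'(u) = 2u - 6 vanishes at u ∈ {3}; Q'(v) = 12(v - 4)(v - 2)(v - 1) vanishes at v ∈ {1, 2, 4}.
Local minima of P (where P''>0): P(3)=-9. Local minima of Q: Q(1)=-37, Q(4)=-64.
So the global minimum of E is P(3) + Q(4) + 2 = -9 − 64 + 2 = -71, attained at (3, 4).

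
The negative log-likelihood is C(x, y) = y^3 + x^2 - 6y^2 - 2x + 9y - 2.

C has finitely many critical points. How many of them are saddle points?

C separates as a function of x plus a function of y, so ∇C=0 decouples.
∂C/∂x = 2(x - 1) = 0 at x ∈ {1}; ∂C/∂y = 3(y - 3)(y - 1) = 0 at y ∈ {1, 3}.
The Hessian is diagonal: diag(C_xx, C_yy). Second derivatives: C_xx(1)=2; C_yy(1)=-6, C_yy(3)=6.
Saddle points occur where the two diagonal entries have opposite signs: (1, 1). Count: 1.

1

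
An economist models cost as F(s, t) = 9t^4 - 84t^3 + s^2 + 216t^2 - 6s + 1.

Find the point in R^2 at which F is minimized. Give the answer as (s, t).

F(s,t) separates as P(s) + Q(t) + 1, so its minimum is min P + min Q + 1.
P'(s) = 2s - 6 vanishes at s ∈ {3}; Q'(t) = 36t(t - 4)(t - 3) vanishes at t ∈ {0, 3, 4}.
Local minima of P (where P''>0): P(3)=-9. Local minima of Q: Q(0)=0, Q(4)=384.
So the global minimum of F is P(3) + Q(0) + 1 = -9 + 0 + 1 = -8, attained at (3, 0).

(3, 0)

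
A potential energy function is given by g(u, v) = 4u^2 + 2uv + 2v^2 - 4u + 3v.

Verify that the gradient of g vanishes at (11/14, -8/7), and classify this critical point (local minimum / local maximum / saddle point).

local minimum

∇g = (8u + 2v - 4, 2u + 4v + 3); substituting (11/14, -8/7) gives ∇g = (0, 0), so (11/14, -8/7) is indeed a critical point.
The Hessian of g is constant: H = [[8, 2], [2, 4]].
det(H) = 8·4 − 2² = 28.
det(H) > 0 and tr(H) = 12 > 0, so H is positive definite and the point is a local minimum.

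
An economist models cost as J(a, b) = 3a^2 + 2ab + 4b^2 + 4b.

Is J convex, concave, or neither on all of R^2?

J is quadratic, so its Hessian is the constant matrix H = [[6, 2], [2, 8]].
det(H) = 44, tr(H) = 14.
det(H) > 0 and tr(H) > 0, so H is positive definite everywhere: convex.

convex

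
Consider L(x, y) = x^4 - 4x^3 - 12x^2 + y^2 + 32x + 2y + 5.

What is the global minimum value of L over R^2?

-60

L(x,y) separates as P(x) + Q(y) + 5, so its minimum is min P + min Q + 5.
P'(x) = 4(x - 4)(x - 1)(x + 2) vanishes at x ∈ {-2, 1, 4}; Q'(y) = 2y + 2 vanishes at y ∈ {-1}.
Local minima of P (where P''>0): P(-2)=-64, P(4)=-64. Local minima of Q: Q(-1)=-1.
So the global minimum of L is P(-2) + Q(-1) + 5 = -64 − 1 + 5 = -60, attained at (-2, -1).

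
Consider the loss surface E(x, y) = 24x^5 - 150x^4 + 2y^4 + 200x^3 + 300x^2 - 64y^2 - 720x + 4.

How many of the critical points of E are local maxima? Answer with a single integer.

2

E separates as a function of x plus a function of y, so ∇E=0 decouples.
∂E/∂x = 120(x - 3)(x - 2)(x - 1)(x + 1) = 0 at x ∈ {-1, 1, 2, 3}; ∂E/∂y = 8y(y - 4)(y + 4) = 0 at y ∈ {-4, 0, 4}.
The Hessian is diagonal: diag(E_xx, E_yy). Second derivatives: E_xx(-1)=-2880, E_xx(1)=480, E_xx(2)=-360, E_xx(3)=960; E_yy(-4)=256, E_yy(0)=-128, E_yy(4)=256.
Local maxima occur where both diagonal entries negative: (-1, 0), (2, 0). Count: 2.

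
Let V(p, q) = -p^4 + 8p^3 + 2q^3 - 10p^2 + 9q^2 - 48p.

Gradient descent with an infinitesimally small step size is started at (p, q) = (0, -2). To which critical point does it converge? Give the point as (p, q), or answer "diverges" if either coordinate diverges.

V is separable, so gradient descent decouples: p follows -∂V/∂p, q follows -∂V/∂q.
∂V/∂p = -4(p - 4)(p - 3)(p + 1); at p=0 this is -48, so p increases.
∂V/∂q = 6q(q + 3); at q=-2 this is -12, so q increases.
p converges to its nearest critical value 3 (a local min of the p-part); q converges to 0. The iterate converges to (3, 0).

(3, 0)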